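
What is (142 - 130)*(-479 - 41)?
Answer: -6240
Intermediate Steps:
(142 - 130)*(-479 - 41) = 12*(-520) = -6240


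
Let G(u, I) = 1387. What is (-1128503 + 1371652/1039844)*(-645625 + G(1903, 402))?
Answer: 188997799211941860/259961 ≈ 7.2702e+11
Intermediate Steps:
(-1128503 + 1371652/1039844)*(-645625 + G(1903, 402)) = (-1128503 + 1371652/1039844)*(-645625 + 1387) = (-1128503 + 1371652*(1/1039844))*(-644238) = (-1128503 + 342913/259961)*(-644238) = -293366425470/259961*(-644238) = 188997799211941860/259961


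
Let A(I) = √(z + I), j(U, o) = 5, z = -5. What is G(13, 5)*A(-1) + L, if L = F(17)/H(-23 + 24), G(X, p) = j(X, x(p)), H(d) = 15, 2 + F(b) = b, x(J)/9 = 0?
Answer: 1 + 5*I*√6 ≈ 1.0 + 12.247*I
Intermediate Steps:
x(J) = 0 (x(J) = 9*0 = 0)
F(b) = -2 + b
G(X, p) = 5
L = 1 (L = (-2 + 17)/15 = 15*(1/15) = 1)
A(I) = √(-5 + I)
G(13, 5)*A(-1) + L = 5*√(-5 - 1) + 1 = 5*√(-6) + 1 = 5*(I*√6) + 1 = 5*I*√6 + 1 = 1 + 5*I*√6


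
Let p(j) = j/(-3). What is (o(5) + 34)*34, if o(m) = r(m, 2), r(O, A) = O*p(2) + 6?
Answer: 3740/3 ≈ 1246.7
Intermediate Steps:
p(j) = -j/3 (p(j) = j*(-⅓) = -j/3)
r(O, A) = 6 - 2*O/3 (r(O, A) = O*(-⅓*2) + 6 = O*(-⅔) + 6 = -2*O/3 + 6 = 6 - 2*O/3)
o(m) = 6 - 2*m/3
(o(5) + 34)*34 = ((6 - ⅔*5) + 34)*34 = ((6 - 10/3) + 34)*34 = (8/3 + 34)*34 = (110/3)*34 = 3740/3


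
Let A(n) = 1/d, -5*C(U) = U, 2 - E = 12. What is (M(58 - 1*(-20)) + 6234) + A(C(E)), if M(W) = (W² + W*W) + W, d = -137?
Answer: 2531759/137 ≈ 18480.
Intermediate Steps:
E = -10 (E = 2 - 1*12 = 2 - 12 = -10)
C(U) = -U/5
M(W) = W + 2*W² (M(W) = (W² + W²) + W = 2*W² + W = W + 2*W²)
A(n) = -1/137 (A(n) = 1/(-137) = -1/137)
(M(58 - 1*(-20)) + 6234) + A(C(E)) = ((58 - 1*(-20))*(1 + 2*(58 - 1*(-20))) + 6234) - 1/137 = ((58 + 20)*(1 + 2*(58 + 20)) + 6234) - 1/137 = (78*(1 + 2*78) + 6234) - 1/137 = (78*(1 + 156) + 6234) - 1/137 = (78*157 + 6234) - 1/137 = (12246 + 6234) - 1/137 = 18480 - 1/137 = 2531759/137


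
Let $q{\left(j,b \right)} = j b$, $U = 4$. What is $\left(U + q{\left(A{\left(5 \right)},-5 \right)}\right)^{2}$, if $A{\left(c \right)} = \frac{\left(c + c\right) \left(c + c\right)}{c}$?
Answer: $9216$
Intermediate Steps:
$A{\left(c \right)} = 4 c$ ($A{\left(c \right)} = \frac{2 c 2 c}{c} = \frac{4 c^{2}}{c} = 4 c$)
$q{\left(j,b \right)} = b j$
$\left(U + q{\left(A{\left(5 \right)},-5 \right)}\right)^{2} = \left(4 - 5 \cdot 4 \cdot 5\right)^{2} = \left(4 - 100\right)^{2} = \left(-96\right)^{2} = 9216$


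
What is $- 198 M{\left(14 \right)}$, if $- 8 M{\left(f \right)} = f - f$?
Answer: $0$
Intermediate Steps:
$M{\left(f \right)} = 0$ ($M{\left(f \right)} = - \frac{f - f}{8} = \left(- \frac{1}{8}\right) 0 = 0$)
$- 198 M{\left(14 \right)} = \left(-198\right) 0 = 0$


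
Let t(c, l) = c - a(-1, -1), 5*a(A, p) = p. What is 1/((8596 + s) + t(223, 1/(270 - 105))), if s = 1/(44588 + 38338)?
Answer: 414630/3656704901 ≈ 0.00011339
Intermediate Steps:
a(A, p) = p/5
t(c, l) = 1/5 + c (t(c, l) = c - (-1)/5 = c - 1*(-1/5) = c + 1/5 = 1/5 + c)
s = 1/82926 ≈ 1.2059e-5
1/((8596 + s) + t(223, 1/(270 - 105))) = 1/((8596 + 1/82926) + (1/5 + 223)) = 1/(712831897/82926 + 1116/5) = 1/(3656704901/414630) = 414630/3656704901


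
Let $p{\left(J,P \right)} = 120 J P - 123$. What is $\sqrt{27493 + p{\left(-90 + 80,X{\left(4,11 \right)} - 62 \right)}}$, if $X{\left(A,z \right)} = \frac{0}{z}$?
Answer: $\sqrt{101770} \approx 319.01$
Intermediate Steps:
$X{\left(A,z \right)} = 0$
$p{\left(J,P \right)} = -123 + 120 J P$ ($p{\left(J,P \right)} = 120 J P - 123 = -123 + 120 J P$)
$\sqrt{27493 + p{\left(-90 + 80,X{\left(4,11 \right)} - 62 \right)}} = \sqrt{27493 - \left(123 - 120 \left(-90 + 80\right) \left(0 - 62\right)\right)} = \sqrt{27493 - \left(123 + 1200 \left(0 - 62\right)\right)} = \sqrt{27493 - \left(123 + 1200 \left(-62\right)\right)} = \sqrt{27493 + \left(-123 + 74400\right)} = \sqrt{27493 + 74277} = \sqrt{101770}$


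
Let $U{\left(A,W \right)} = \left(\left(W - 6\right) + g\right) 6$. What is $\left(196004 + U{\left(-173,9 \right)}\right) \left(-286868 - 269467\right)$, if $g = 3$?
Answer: $-109063913400$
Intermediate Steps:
$U{\left(A,W \right)} = -18 + 6 W$ ($U{\left(A,W \right)} = \left(\left(W - 6\right) + 3\right) 6 = \left(\left(-6 + W\right) + 3\right) 6 = \left(-3 + W\right) 6 = -18 + 6 W$)
$\left(196004 + U{\left(-173,9 \right)}\right) \left(-286868 - 269467\right) = \left(196004 + \left(-18 + 6 \cdot 9\right)\right) \left(-286868 - 269467\right) = \left(196004 + \left(-18 + 54\right)\right) \left(-556335\right) = \left(196004 + 36\right) \left(-556335\right) = 196040 \left(-556335\right) = -109063913400$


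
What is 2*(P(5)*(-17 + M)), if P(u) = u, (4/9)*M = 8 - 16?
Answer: -350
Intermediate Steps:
M = -18 (M = 9*(8 - 16)/4 = (9/4)*(-8) = -18)
2*(P(5)*(-17 + M)) = 2*(5*(-17 - 18)) = 2*(5*(-35)) = 2*(-175) = -350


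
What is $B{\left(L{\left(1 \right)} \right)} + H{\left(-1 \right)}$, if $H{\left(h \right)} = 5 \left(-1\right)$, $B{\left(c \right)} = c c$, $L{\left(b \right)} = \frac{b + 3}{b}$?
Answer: $11$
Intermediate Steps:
$L{\left(b \right)} = \frac{3 + b}{b}$
$B{\left(c \right)} = c^{2}$
$H{\left(h \right)} = -5$
$B{\left(L{\left(1 \right)} \right)} + H{\left(-1 \right)} = \left(\frac{3 + 1}{1}\right)^{2} - 5 = \left(1 \cdot 4\right)^{2} - 5 = 4^{2} - 5 = 16 - 5 = 11$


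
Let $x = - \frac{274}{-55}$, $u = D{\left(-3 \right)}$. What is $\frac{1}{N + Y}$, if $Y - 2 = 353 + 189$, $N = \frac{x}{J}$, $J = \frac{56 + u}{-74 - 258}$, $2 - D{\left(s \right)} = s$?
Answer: $\frac{3355}{1734152} \approx 0.0019347$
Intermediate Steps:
$D{\left(s \right)} = 2 - s$
$u = 5$ ($u = 2 - -3 = 2 + 3 = 5$)
$J = - \frac{61}{332}$ ($J = \frac{56 + 5}{-74 - 258} = \frac{61}{-332} = 61 \left(- \frac{1}{332}\right) = - \frac{61}{332} \approx -0.18373$)
$x = \frac{274}{55}$ ($x = \left(-274\right) \left(- \frac{1}{55}\right) = \frac{274}{55} \approx 4.9818$)
$N = - \frac{90968}{3355}$ ($N = \frac{274}{55 \left(- \frac{61}{332}\right)} = \frac{274}{55} \left(- \frac{332}{61}\right) = - \frac{90968}{3355} \approx -27.114$)
$Y = 544$ ($Y = 2 + \left(353 + 189\right) = 2 + 542 = 544$)
$\frac{1}{N + Y} = \frac{1}{- \frac{90968}{3355} + 544} = \frac{1}{\frac{1734152}{3355}} = \frac{3355}{1734152}$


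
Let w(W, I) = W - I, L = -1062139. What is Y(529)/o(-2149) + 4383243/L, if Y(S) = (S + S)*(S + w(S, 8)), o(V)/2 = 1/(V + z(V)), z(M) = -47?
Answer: -1295563380563043/1062139 ≈ -1.2198e+9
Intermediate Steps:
o(V) = 2/(-47 + V) (o(V) = 2/(V - 47) = 2/(-47 + V))
Y(S) = 2*S*(-8 + 2*S) (Y(S) = (S + S)*(S + (S - 1*8)) = (2*S)*(S + (S - 8)) = (2*S)*(S + (-8 + S)) = (2*S)*(-8 + 2*S) = 2*S*(-8 + 2*S))
Y(529)/o(-2149) + 4383243/L = (4*529*(-4 + 529))/((2/(-47 - 2149))) + 4383243/(-1062139) = (4*529*525)/((2/(-2196))) + 4383243*(-1/1062139) = 1110900/((2*(-1/2196))) - 4383243/1062139 = 1110900/(-1/1098) - 4383243/1062139 = 1110900*(-1098) - 4383243/1062139 = -1219768200 - 4383243/1062139 = -1295563380563043/1062139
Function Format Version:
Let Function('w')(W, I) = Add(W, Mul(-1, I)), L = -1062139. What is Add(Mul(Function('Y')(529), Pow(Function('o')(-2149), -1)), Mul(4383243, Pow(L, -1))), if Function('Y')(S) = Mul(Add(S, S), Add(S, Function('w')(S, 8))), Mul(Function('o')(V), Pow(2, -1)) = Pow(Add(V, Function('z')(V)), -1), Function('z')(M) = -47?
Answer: Rational(-1295563380563043, 1062139) ≈ -1.2198e+9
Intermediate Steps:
Function('o')(V) = Mul(2, Pow(Add(-47, V), -1)) (Function('o')(V) = Mul(2, Pow(Add(V, -47), -1)) = Mul(2, Pow(Add(-47, V), -1)))
Function('Y')(S) = Mul(2, S, Add(-8, Mul(2, S))) (Function('Y')(S) = Mul(Add(S, S), Add(S, Add(S, Mul(-1, 8)))) = Mul(Mul(2, S), Add(S, Add(S, -8))) = Mul(Mul(2, S), Add(S, Add(-8, S))) = Mul(Mul(2, S), Add(-8, Mul(2, S))) = Mul(2, S, Add(-8, Mul(2, S))))
Add(Mul(Function('Y')(529), Pow(Function('o')(-2149), -1)), Mul(4383243, Pow(L, -1))) = Add(Mul(Mul(4, 529, Add(-4, 529)), Pow(Mul(2, Pow(Add(-47, -2149), -1)), -1)), Mul(4383243, Pow(-1062139, -1))) = Add(Mul(Mul(4, 529, 525), Pow(Mul(2, Pow(-2196, -1)), -1)), Mul(4383243, Rational(-1, 1062139))) = Add(Mul(1110900, Pow(Mul(2, Rational(-1, 2196)), -1)), Rational(-4383243, 1062139)) = Add(Mul(1110900, Pow(Rational(-1, 1098), -1)), Rational(-4383243, 1062139)) = Add(Mul(1110900, -1098), Rational(-4383243, 1062139)) = Add(-1219768200, Rational(-4383243, 1062139)) = Rational(-1295563380563043, 1062139)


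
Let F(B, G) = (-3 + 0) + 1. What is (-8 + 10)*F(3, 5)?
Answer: -4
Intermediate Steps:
F(B, G) = -2 (F(B, G) = -3 + 1 = -2)
(-8 + 10)*F(3, 5) = (-8 + 10)*(-2) = 2*(-2) = -4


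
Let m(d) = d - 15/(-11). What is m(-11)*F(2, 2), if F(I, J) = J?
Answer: -212/11 ≈ -19.273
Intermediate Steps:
m(d) = 15/11 + d (m(d) = d - 15*(-1/11) = d + 15/11 = 15/11 + d)
m(-11)*F(2, 2) = (15/11 - 11)*2 = -106/11*2 = -212/11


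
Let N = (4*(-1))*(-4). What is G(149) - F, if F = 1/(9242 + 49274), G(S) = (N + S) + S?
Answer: 18374023/58516 ≈ 314.00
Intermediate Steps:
N = 16 (N = -4*(-4) = 16)
G(S) = 16 + 2*S (G(S) = (16 + S) + S = 16 + 2*S)
F = 1/58516 ≈ 1.7089e-5
G(149) - F = (16 + 2*149) - 1*1/58516 = (16 + 298) - 1/58516 = 314 - 1/58516 = 18374023/58516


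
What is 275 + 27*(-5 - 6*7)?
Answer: -994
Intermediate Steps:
275 + 27*(-5 - 6*7) = 275 + 27*(-5 - 42) = 275 + 27*(-47) = 275 - 1269 = -994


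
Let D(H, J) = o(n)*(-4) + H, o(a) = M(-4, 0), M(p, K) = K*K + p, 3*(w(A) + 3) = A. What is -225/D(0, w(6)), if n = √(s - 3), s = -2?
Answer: -225/16 ≈ -14.063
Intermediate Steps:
w(A) = -3 + A/3
M(p, K) = p + K² (M(p, K) = K² + p = p + K²)
n = I*√5 (n = √(-2 - 3) = √(-5) = I*√5 ≈ 2.2361*I)
o(a) = -4 (o(a) = -4 + 0² = -4 + 0 = -4)
D(H, J) = 16 + H (D(H, J) = -4*(-4) + H = 16 + H)
-225/D(0, w(6)) = -225/(16 + 0) = -225/16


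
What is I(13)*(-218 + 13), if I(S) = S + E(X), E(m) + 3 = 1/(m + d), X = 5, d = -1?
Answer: -8405/4 ≈ -2101.3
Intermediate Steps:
E(m) = -3 + 1/(-1 + m) (E(m) = -3 + 1/(m - 1) = -3 + 1/(-1 + m))
I(S) = -11/4 + S (I(S) = S + (4 - 3*5)/(-1 + 5) = S + (4 - 15)/4 = S + (¼)*(-11) = S - 11/4 = -11/4 + S)
I(13)*(-218 + 13) = (-11/4 + 13)*(-218 + 13) = (41/4)*(-205) = -8405/4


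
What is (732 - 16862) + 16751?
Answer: 621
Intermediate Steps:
(732 - 16862) + 16751 = -16130 + 16751 = 621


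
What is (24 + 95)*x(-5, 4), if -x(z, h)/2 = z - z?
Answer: 0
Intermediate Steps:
x(z, h) = 0 (x(z, h) = -2*(z - z) = -2*0 = 0)
(24 + 95)*x(-5, 4) = (24 + 95)*0 = 119*0 = 0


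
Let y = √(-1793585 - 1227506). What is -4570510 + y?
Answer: -4570510 + I*√3021091 ≈ -4.5705e+6 + 1738.1*I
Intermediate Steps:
y = I*√3021091 (y = √(-3021091) = I*√3021091 ≈ 1738.1*I)
-4570510 + y = -4570510 + I*√3021091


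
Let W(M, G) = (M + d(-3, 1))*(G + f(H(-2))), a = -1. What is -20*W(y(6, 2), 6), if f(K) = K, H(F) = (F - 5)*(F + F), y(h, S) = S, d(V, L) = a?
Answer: -680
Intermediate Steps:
d(V, L) = -1
H(F) = 2*F*(-5 + F) (H(F) = (-5 + F)*(2*F) = 2*F*(-5 + F))
W(M, G) = (-1 + M)*(28 + G) (W(M, G) = (M - 1)*(G + 2*(-2)*(-5 - 2)) = (-1 + M)*(G + 2*(-2)*(-7)) = (-1 + M)*(G + 28) = (-1 + M)*(28 + G))
-20*W(y(6, 2), 6) = -20*(-28 - 1*6 + 28*2 + 6*2) = -20*(-28 - 6 + 56 + 12) = -20*34 = -680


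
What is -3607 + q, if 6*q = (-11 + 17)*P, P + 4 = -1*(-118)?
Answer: -3493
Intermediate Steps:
P = 114 (P = -4 - 1*(-118) = -4 + 118 = 114)
q = 114 (q = ((-11 + 17)*114)/6 = (6*114)/6 = (⅙)*684 = 114)
-3607 + q = -3607 + 114 = -3493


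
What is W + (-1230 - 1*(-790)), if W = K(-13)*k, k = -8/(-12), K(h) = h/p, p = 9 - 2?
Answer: -9266/21 ≈ -441.24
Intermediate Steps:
p = 7
K(h) = h/7
k = 2/3 (k = -8*(-1/12) = 2/3 ≈ 0.66667)
W = -26/21 (W = ((1/7)*(-13))*(2/3) = -13/7*2/3 = -26/21 ≈ -1.2381)
W + (-1230 - 1*(-790)) = -26/21 + (-1230 - 1*(-790)) = -26/21 + (-1230 + 790) = -26/21 - 440 = -9266/21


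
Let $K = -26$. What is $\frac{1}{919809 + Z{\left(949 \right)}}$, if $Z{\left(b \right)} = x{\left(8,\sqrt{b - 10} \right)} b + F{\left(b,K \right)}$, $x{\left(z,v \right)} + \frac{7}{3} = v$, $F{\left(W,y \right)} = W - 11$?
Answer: $\frac{8266794}{7585709358553} - \frac{8541 \sqrt{939}}{7585709358553} \approx 1.0553 \cdot 10^{-6}$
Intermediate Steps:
$F{\left(W,y \right)} = -11 + W$
$x{\left(z,v \right)} = - \frac{7}{3} + v$
$Z{\left(b \right)} = -11 + b + b \left(- \frac{7}{3} + \sqrt{-10 + b}\right)$ ($Z{\left(b \right)} = \left(- \frac{7}{3} + \sqrt{b - 10}\right) b + \left(-11 + b\right) = \left(- \frac{7}{3} + \sqrt{-10 + b}\right) b + \left(-11 + b\right) = b \left(- \frac{7}{3} + \sqrt{-10 + b}\right) + \left(-11 + b\right) = -11 + b + b \left(- \frac{7}{3} + \sqrt{-10 + b}\right)$)
$\frac{1}{919809 + Z{\left(949 \right)}} = \frac{1}{919809 - \left(\frac{3829}{3} - 949 \sqrt{-10 + 949}\right)} = \frac{1}{919809 - \left(\frac{3829}{3} - 949 \sqrt{939}\right)} = \frac{1}{\frac{2755598}{3} + 949 \sqrt{939}}$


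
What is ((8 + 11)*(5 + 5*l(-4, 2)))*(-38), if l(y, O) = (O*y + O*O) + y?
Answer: 25270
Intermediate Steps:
l(y, O) = y + O**2 + O*y (l(y, O) = (O*y + O**2) + y = (O**2 + O*y) + y = y + O**2 + O*y)
((8 + 11)*(5 + 5*l(-4, 2)))*(-38) = ((8 + 11)*(5 + 5*(-4 + 2**2 + 2*(-4))))*(-38) = (19*(5 + 5*(-4 + 4 - 8)))*(-38) = (19*(5 + 5*(-8)))*(-38) = (19*(5 - 40))*(-38) = (19*(-35))*(-38) = -665*(-38) = 25270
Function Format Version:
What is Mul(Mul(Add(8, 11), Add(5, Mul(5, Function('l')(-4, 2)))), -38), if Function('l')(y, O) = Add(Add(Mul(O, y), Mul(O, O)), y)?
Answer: 25270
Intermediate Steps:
Function('l')(y, O) = Add(y, Pow(O, 2), Mul(O, y)) (Function('l')(y, O) = Add(Add(Mul(O, y), Pow(O, 2)), y) = Add(Add(Pow(O, 2), Mul(O, y)), y) = Add(y, Pow(O, 2), Mul(O, y)))
Mul(Mul(Add(8, 11), Add(5, Mul(5, Function('l')(-4, 2)))), -38) = Mul(Mul(Add(8, 11), Add(5, Mul(5, Add(-4, Pow(2, 2), Mul(2, -4))))), -38) = Mul(Mul(19, Add(5, Mul(5, Add(-4, 4, -8)))), -38) = Mul(Mul(19, Add(5, Mul(5, -8))), -38) = Mul(Mul(19, Add(5, -40)), -38) = Mul(Mul(19, -35), -38) = Mul(-665, -38) = 25270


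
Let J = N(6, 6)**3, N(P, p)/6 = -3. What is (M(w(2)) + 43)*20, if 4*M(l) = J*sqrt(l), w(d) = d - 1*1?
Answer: -28300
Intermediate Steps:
w(d) = -1 + d (w(d) = d - 1 = -1 + d)
N(P, p) = -18 (N(P, p) = 6*(-3) = -18)
J = -5832 (J = (-18)**3 = -5832)
M(l) = -1458*sqrt(l) (M(l) = (-5832*sqrt(l))/4 = -1458*sqrt(l))
(M(w(2)) + 43)*20 = (-1458*sqrt(-1 + 2) + 43)*20 = (-1458*sqrt(1) + 43)*20 = (-1458*1 + 43)*20 = (-1458 + 43)*20 = -1415*20 = -28300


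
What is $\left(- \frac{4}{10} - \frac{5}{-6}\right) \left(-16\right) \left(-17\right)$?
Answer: $\frac{1768}{15} \approx 117.87$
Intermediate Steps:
$\left(- \frac{4}{10} - \frac{5}{-6}\right) \left(-16\right) \left(-17\right) = \left(\left(-4\right) \frac{1}{10} - - \frac{5}{6}\right) \left(-16\right) \left(-17\right) = \left(- \frac{2}{5} + \frac{5}{6}\right) \left(-16\right) \left(-17\right) = \frac{13}{30} \left(-16\right) \left(-17\right) = \left(- \frac{104}{15}\right) \left(-17\right) = \frac{1768}{15}$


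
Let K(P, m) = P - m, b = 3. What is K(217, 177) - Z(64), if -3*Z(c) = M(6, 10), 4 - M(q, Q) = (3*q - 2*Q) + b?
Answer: 41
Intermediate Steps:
M(q, Q) = 1 - 3*q + 2*Q (M(q, Q) = 4 - ((3*q - 2*Q) + 3) = 4 - ((-2*Q + 3*q) + 3) = 4 - (3 - 2*Q + 3*q) = 4 + (-3 - 3*q + 2*Q) = 1 - 3*q + 2*Q)
Z(c) = -1 (Z(c) = -(1 - 3*6 + 2*10)/3 = -(1 - 18 + 20)/3 = -⅓*3 = -1)
K(217, 177) - Z(64) = (217 - 1*177) - 1*(-1) = (217 - 177) + 1 = 40 + 1 = 41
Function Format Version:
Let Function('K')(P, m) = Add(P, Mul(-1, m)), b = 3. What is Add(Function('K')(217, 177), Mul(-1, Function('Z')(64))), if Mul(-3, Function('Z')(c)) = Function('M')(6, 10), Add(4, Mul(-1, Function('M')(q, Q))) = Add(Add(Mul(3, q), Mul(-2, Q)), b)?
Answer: 41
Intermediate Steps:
Function('M')(q, Q) = Add(1, Mul(-3, q), Mul(2, Q)) (Function('M')(q, Q) = Add(4, Mul(-1, Add(Add(Mul(3, q), Mul(-2, Q)), 3))) = Add(4, Mul(-1, Add(Add(Mul(-2, Q), Mul(3, q)), 3))) = Add(4, Mul(-1, Add(3, Mul(-2, Q), Mul(3, q)))) = Add(4, Add(-3, Mul(-3, q), Mul(2, Q))) = Add(1, Mul(-3, q), Mul(2, Q)))
Function('Z')(c) = -1 (Function('Z')(c) = Mul(Rational(-1, 3), Add(1, Mul(-3, 6), Mul(2, 10))) = Mul(Rational(-1, 3), Add(1, -18, 20)) = Mul(Rational(-1, 3), 3) = -1)
Add(Function('K')(217, 177), Mul(-1, Function('Z')(64))) = Add(Add(217, Mul(-1, 177)), Mul(-1, -1)) = Add(Add(217, -177), 1) = Add(40, 1) = 41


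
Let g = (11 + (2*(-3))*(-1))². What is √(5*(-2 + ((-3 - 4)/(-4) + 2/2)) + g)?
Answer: √1171/2 ≈ 17.110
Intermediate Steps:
g = 289 (g = (11 - 6*(-1))² = (11 + 6)² = 17² = 289)
√(5*(-2 + ((-3 - 4)/(-4) + 2/2)) + g) = √(5*(-2 + ((-3 - 4)/(-4) + 2/2)) + 289) = √(5*(-2 + (-7*(-¼) + 2*(½))) + 289) = √(5*(-2 + (7/4 + 1)) + 289) = √(5*(-2 + 11/4) + 289) = √(5*(¾) + 289) = √(15/4 + 289) = √(1171/4) = √1171/2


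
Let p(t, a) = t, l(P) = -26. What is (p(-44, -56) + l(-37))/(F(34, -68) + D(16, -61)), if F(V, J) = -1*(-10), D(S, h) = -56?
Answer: 35/23 ≈ 1.5217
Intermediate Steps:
F(V, J) = 10
(p(-44, -56) + l(-37))/(F(34, -68) + D(16, -61)) = (-44 - 26)/(10 - 56) = -70/(-46) = -70*(-1/46) = 35/23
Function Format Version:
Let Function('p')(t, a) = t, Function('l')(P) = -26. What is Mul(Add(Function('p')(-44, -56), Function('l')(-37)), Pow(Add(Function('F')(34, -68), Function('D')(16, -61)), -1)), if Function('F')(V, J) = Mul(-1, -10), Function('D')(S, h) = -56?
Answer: Rational(35, 23) ≈ 1.5217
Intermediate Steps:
Function('F')(V, J) = 10
Mul(Add(Function('p')(-44, -56), Function('l')(-37)), Pow(Add(Function('F')(34, -68), Function('D')(16, -61)), -1)) = Mul(Add(-44, -26), Pow(Add(10, -56), -1)) = Mul(-70, Pow(-46, -1)) = Mul(-70, Rational(-1, 46)) = Rational(35, 23)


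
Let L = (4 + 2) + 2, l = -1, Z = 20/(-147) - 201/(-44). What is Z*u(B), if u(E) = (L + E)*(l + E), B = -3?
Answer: -143335/1617 ≈ -88.643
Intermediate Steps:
Z = 28667/6468 (Z = 20*(-1/147) - 201*(-1/44) = -20/147 + 201/44 = 28667/6468 ≈ 4.4321)
L = 8 (L = 6 + 2 = 8)
u(E) = (-1 + E)*(8 + E) (u(E) = (8 + E)*(-1 + E) = (-1 + E)*(8 + E))
Z*u(B) = 28667*(-8 + (-3)² + 7*(-3))/6468 = 28667*(-8 + 9 - 21)/6468 = (28667/6468)*(-20) = -143335/1617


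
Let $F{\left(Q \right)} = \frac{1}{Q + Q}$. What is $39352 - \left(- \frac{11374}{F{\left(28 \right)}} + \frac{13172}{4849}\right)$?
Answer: $\frac{3279346132}{4849} \approx 6.7629 \cdot 10^{5}$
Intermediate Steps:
$F{\left(Q \right)} = \frac{1}{2 Q}$
$39352 - \left(- \frac{11374}{F{\left(28 \right)}} + \frac{13172}{4849}\right) = 39352 - \left(- \frac{11374}{\frac{1}{2} \cdot \frac{1}{28}} + \frac{13172}{4849}\right) = 39352 - \left(- \frac{11374}{\frac{1}{2} \cdot \frac{1}{28}} + 13172 \cdot \frac{1}{4849}\right) = 39352 - \left(- 11374 \frac{1}{\frac{1}{56}} + \frac{13172}{4849}\right) = 39352 - \left(\left(-11374\right) 56 + \frac{13172}{4849}\right) = 39352 - \left(-636944 + \frac{13172}{4849}\right) = 39352 - - \frac{3088528284}{4849} = 39352 + \frac{3088528284}{4849} = \frac{3279346132}{4849}$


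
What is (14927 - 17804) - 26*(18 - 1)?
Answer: -3319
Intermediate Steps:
(14927 - 17804) - 26*(18 - 1) = -2877 - 26*17 = -2877 - 442 = -3319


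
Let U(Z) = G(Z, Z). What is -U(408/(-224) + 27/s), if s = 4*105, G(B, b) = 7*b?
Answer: 123/10 ≈ 12.300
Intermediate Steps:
s = 420
U(Z) = 7*Z
-U(408/(-224) + 27/s) = -7*(408/(-224) + 27/420) = -7*(408*(-1/224) + 27*(1/420)) = -7*(-51/28 + 9/140) = -7*(-123)/70 = -1*(-123/10) = 123/10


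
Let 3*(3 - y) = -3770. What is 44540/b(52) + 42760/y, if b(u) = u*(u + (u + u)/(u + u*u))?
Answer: 6829546865/135492266 ≈ 50.405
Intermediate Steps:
y = 3779/3 (y = 3 - 1/3*(-3770) = 3 + 3770/3 = 3779/3 ≈ 1259.7)
b(u) = u*(u + 2*u/(u + u**2)) (b(u) = u*(u + (2*u)/(u + u**2)) = u*(u + 2*u/(u + u**2)))
44540/b(52) + 42760/y = 44540/((52*(2 + 52 + 52**2)/(1 + 52))) + 42760/(3779/3) = 44540/((52*(2 + 52 + 2704)/53)) + 42760*(3/3779) = 44540/((52*(1/53)*2758)) + 128280/3779 = 44540/(143416/53) + 128280/3779 = 44540*(53/143416) + 128280/3779 = 590155/35854 + 128280/3779 = 6829546865/135492266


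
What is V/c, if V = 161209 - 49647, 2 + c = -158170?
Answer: -55781/79086 ≈ -0.70532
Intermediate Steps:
c = -158172 (c = -2 - 158170 = -158172)
V = 111562
V/c = 111562/(-158172) = 111562*(-1/158172) = -55781/79086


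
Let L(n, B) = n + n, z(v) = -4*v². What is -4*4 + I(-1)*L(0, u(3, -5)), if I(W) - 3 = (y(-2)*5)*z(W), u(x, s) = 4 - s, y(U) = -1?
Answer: -16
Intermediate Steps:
I(W) = 3 + 20*W² (I(W) = 3 + (-1*5)*(-4*W²) = 3 - (-20)*W² = 3 + 20*W²)
L(n, B) = 2*n
-4*4 + I(-1)*L(0, u(3, -5)) = -4*4 + (3 + 20*(-1)²)*(2*0) = -16 + (3 + 20*1)*0 = -16 + (3 + 20)*0 = -16 + 23*0 = -16 + 0 = -16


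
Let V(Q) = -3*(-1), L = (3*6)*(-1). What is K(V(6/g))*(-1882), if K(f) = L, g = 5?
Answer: 33876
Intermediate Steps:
L = -18 (L = 18*(-1) = -18)
V(Q) = 3
K(f) = -18
K(V(6/g))*(-1882) = -18*(-1882) = 33876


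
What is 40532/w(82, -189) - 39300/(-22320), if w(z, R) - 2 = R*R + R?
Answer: 19176337/6609324 ≈ 2.9014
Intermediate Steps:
w(z, R) = 2 + R + R² (w(z, R) = 2 + (R*R + R) = 2 + (R² + R) = 2 + (R + R²) = 2 + R + R²)
40532/w(82, -189) - 39300/(-22320) = 40532/(2 - 189 + (-189)²) - 39300/(-22320) = 40532/(2 - 189 + 35721) - 39300*(-1/22320) = 40532/35534 + 655/372 = 40532*(1/35534) + 655/372 = 20266/17767 + 655/372 = 19176337/6609324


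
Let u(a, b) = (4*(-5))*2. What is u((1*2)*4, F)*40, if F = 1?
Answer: -1600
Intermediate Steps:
u(a, b) = -40 (u(a, b) = -20*2 = -40)
u((1*2)*4, F)*40 = -40*40 = -1600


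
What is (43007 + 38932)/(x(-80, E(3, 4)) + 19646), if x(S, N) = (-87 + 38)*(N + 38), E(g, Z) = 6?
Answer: 2483/530 ≈ 4.6849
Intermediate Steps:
x(S, N) = -1862 - 49*N (x(S, N) = -49*(38 + N) = -1862 - 49*N)
(43007 + 38932)/(x(-80, E(3, 4)) + 19646) = (43007 + 38932)/((-1862 - 49*6) + 19646) = 81939/((-1862 - 294) + 19646) = 81939/(-2156 + 19646) = 81939/17490 = 81939*(1/17490) = 2483/530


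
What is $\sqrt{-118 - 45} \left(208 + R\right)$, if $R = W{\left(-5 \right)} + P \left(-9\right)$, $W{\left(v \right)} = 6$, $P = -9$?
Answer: $295 i \sqrt{163} \approx 3766.3 i$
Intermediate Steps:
$R = 87$ ($R = 6 - -81 = 6 + 81 = 87$)
$\sqrt{-118 - 45} \left(208 + R\right) = \sqrt{-118 - 45} \left(208 + 87\right) = \sqrt{-163} \cdot 295 = i \sqrt{163} \cdot 295 = 295 i \sqrt{163}$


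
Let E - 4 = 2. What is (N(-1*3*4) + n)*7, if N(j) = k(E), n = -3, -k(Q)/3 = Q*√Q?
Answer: -21 - 126*√6 ≈ -329.64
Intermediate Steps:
E = 6 (E = 4 + 2 = 6)
k(Q) = -3*Q^(3/2) (k(Q) = -3*Q*√Q = -3*Q^(3/2))
N(j) = -18*√6
(N(-1*3*4) + n)*7 = (-18*√6 - 3)*7 = (-3 - 18*√6)*7 = -21 - 126*√6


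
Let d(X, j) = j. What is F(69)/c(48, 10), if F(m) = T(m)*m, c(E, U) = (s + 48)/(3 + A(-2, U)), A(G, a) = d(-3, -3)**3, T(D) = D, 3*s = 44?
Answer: -85698/47 ≈ -1823.4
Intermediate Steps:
s = 44/3 (s = (1/3)*44 = 44/3 ≈ 14.667)
A(G, a) = -27 (A(G, a) = (-3)**3 = -27)
c(E, U) = -47/18 (c(E, U) = (44/3 + 48)/(3 - 27) = (188/3)/(-24) = (188/3)*(-1/24) = -47/18)
F(m) = m**2 (F(m) = m*m = m**2)
F(69)/c(48, 10) = 69**2/(-47/18) = 4761*(-18/47) = -85698/47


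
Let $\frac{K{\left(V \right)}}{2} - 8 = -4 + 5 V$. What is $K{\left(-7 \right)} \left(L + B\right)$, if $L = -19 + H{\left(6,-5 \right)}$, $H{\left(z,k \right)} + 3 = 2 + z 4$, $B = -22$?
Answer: $1116$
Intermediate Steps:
$H{\left(z,k \right)} = -1 + 4 z$ ($H{\left(z,k \right)} = -3 + \left(2 + z 4\right) = -3 + \left(2 + 4 z\right) = -1 + 4 z$)
$L = 4$ ($L = -19 + \left(-1 + 4 \cdot 6\right) = -19 + \left(-1 + 24\right) = -19 + 23 = 4$)
$K{\left(V \right)} = 8 + 10 V$ ($K{\left(V \right)} = 16 + 2 \left(-4 + 5 V\right) = 16 + \left(-8 + 10 V\right) = 8 + 10 V$)
$K{\left(-7 \right)} \left(L + B\right) = \left(8 + 10 \left(-7\right)\right) \left(4 - 22\right) = \left(8 - 70\right) \left(-18\right) = \left(-62\right) \left(-18\right) = 1116$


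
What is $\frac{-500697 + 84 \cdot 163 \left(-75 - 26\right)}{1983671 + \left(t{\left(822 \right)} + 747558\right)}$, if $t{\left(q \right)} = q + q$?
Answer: $- \frac{1883589}{2732873} \approx -0.68923$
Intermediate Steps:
$t{\left(q \right)} = 2 q$
$\frac{-500697 + 84 \cdot 163 \left(-75 - 26\right)}{1983671 + \left(t{\left(822 \right)} + 747558\right)} = \frac{-500697 + 84 \cdot 163 \left(-75 - 26\right)}{1983671 + \left(2 \cdot 822 + 747558\right)} = \frac{-500697 + 13692 \left(-101\right)}{1983671 + \left(1644 + 747558\right)} = \frac{-500697 - 1382892}{1983671 + 749202} = - \frac{1883589}{2732873}$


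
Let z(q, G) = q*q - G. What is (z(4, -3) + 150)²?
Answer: 28561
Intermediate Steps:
z(q, G) = q² - G
(z(4, -3) + 150)² = ((4² - 1*(-3)) + 150)² = ((16 + 3) + 150)² = (19 + 150)² = 169² = 28561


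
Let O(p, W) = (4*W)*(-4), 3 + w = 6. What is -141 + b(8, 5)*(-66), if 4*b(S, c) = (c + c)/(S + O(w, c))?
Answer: -3329/24 ≈ -138.71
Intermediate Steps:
w = 3 (w = -3 + 6 = 3)
O(p, W) = -16*W
b(S, c) = c/(2*(S - 16*c)) (b(S, c) = ((c + c)/(S - 16*c))/4 = ((2*c)/(S - 16*c))/4 = (2*c/(S - 16*c))/4 = c/(2*(S - 16*c)))
-141 + b(8, 5)*(-66) = -141 + ((½)*5/(8 - 16*5))*(-66) = -141 + ((½)*5/(8 - 80))*(-66) = -141 + ((½)*5/(-72))*(-66) = -141 + ((½)*5*(-1/72))*(-66) = -141 - 5/144*(-66) = -141 + 55/24 = -3329/24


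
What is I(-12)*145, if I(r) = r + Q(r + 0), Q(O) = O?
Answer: -3480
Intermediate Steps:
I(r) = 2*r (I(r) = r + (r + 0) = r + r = 2*r)
I(-12)*145 = (2*(-12))*145 = -24*145 = -3480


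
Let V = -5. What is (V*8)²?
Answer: 1600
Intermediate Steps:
(V*8)² = (-5*8)² = (-40)² = 1600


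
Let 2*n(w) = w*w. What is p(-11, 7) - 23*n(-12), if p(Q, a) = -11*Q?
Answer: -1535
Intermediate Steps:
n(w) = w²/2 (n(w) = (w*w)/2 = w²/2)
p(-11, 7) - 23*n(-12) = -11*(-11) - 23*(-12)²/2 = 121 - 23*144/2 = 121 - 23*72 = 121 - 1656 = -1535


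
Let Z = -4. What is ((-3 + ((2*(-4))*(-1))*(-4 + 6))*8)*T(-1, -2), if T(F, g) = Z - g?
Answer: -208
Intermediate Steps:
T(F, g) = -4 - g
((-3 + ((2*(-4))*(-1))*(-4 + 6))*8)*T(-1, -2) = ((-3 + ((2*(-4))*(-1))*(-4 + 6))*8)*(-4 - 1*(-2)) = ((-3 - 8*(-1)*2)*8)*(-4 + 2) = ((-3 + 8*2)*8)*(-2) = ((-3 + 16)*8)*(-2) = (13*8)*(-2) = 104*(-2) = -208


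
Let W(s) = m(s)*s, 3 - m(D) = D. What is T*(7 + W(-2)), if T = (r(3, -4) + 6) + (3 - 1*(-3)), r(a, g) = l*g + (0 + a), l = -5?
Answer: -105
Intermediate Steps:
m(D) = 3 - D
r(a, g) = a - 5*g (r(a, g) = -5*g + (0 + a) = -5*g + a = a - 5*g)
T = 35 (T = ((3 - 5*(-4)) + 6) + (3 - 1*(-3)) = ((3 + 20) + 6) + (3 + 3) = (23 + 6) + 6 = 29 + 6 = 35)
W(s) = s*(3 - s) (W(s) = (3 - s)*s = s*(3 - s))
T*(7 + W(-2)) = 35*(7 - 2*(3 - 1*(-2))) = 35*(7 - 2*(3 + 2)) = 35*(7 - 2*5) = 35*(7 - 10) = 35*(-3) = -105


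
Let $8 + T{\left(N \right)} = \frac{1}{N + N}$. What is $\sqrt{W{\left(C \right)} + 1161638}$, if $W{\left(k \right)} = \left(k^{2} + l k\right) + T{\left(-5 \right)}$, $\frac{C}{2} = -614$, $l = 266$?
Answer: $\frac{\sqrt{234296590}}{10} \approx 1530.7$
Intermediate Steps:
$T{\left(N \right)} = -8 + \frac{1}{2 N}$ ($T{\left(N \right)} = -8 + \frac{1}{N + N} = -8 + \frac{1}{2 N}$)
$C = -1228$ ($C = 2 \left(-614\right) = -1228$)
$W{\left(k \right)} = - \frac{81}{10} + k^{2} + 266 k$ ($W{\left(k \right)} = \left(k^{2} + 266 k\right) - \left(8 - \frac{1}{2 \left(-5\right)}\right) = \left(k^{2} + 266 k\right) + \left(-8 + \frac{1}{2} \left(- \frac{1}{5}\right)\right) = \left(k^{2} + 266 k\right) - \frac{81}{10} = - \frac{81}{10} + k^{2} + 266 k$)
$\sqrt{W{\left(C \right)} + 1161638} = \sqrt{\left(- \frac{81}{10} + \left(-1228\right)^{2} + 266 \left(-1228\right)\right) + 1161638} = \sqrt{\left(- \frac{81}{10} + 1507984 - 326648\right) + 1161638} = \sqrt{\frac{11813279}{10} + 1161638} = \sqrt{\frac{23429659}{10}} = \frac{\sqrt{234296590}}{10}$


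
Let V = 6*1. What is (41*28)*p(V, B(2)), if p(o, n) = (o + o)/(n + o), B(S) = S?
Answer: 1722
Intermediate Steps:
V = 6
p(o, n) = 2*o/(n + o) (p(o, n) = (2*o)/(n + o) = 2*o/(n + o))
(41*28)*p(V, B(2)) = (41*28)*(2*6/(2 + 6)) = 1148*(2*6/8) = 1148*(2*6*(1/8)) = 1148*(3/2) = 1722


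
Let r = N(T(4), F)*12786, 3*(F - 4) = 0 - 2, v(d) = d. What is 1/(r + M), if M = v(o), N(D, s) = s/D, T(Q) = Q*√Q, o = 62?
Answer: 2/10779 ≈ 0.00018555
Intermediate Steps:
T(Q) = Q^(3/2)
F = 10/3 (F = 4 + (0 - 2)/3 = 4 + (⅓)*(-2) = 4 - ⅔ = 10/3 ≈ 3.3333)
M = 62
r = 10655/2 (r = (10/(3*(4^(3/2))))*12786 = ((10/3)/8)*12786 = ((10/3)*(⅛))*12786 = (5/12)*12786 = 10655/2 ≈ 5327.5)
1/(r + M) = 1/(10655/2 + 62) = 1/(10779/2) = 2/10779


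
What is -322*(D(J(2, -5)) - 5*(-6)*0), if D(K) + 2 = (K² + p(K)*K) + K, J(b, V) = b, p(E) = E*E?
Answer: -3864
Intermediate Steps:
p(E) = E²
D(K) = -2 + K + K² + K³ (D(K) = -2 + ((K² + K²*K) + K) = -2 + ((K² + K³) + K) = -2 + (K + K² + K³) = -2 + K + K² + K³)
-322*(D(J(2, -5)) - 5*(-6)*0) = -322*((-2 + 2 + 2² + 2³) - 5*(-6)*0) = -322*((-2 + 2 + 4 + 8) + 30*0) = -322*(12 + 0) = -322*12 = -3864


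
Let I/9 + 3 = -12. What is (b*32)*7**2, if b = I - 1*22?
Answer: -246176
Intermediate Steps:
I = -135 (I = -27 + 9*(-12) = -27 - 108 = -135)
b = -157 (b = -135 - 1*22 = -135 - 22 = -157)
(b*32)*7**2 = -157*32*7**2 = -5024*49 = -246176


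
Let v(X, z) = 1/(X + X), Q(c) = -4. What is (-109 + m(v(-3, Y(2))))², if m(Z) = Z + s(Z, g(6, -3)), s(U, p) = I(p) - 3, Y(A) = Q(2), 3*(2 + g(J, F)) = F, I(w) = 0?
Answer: 452929/36 ≈ 12581.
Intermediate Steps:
g(J, F) = -2 + F/3
Y(A) = -4
v(X, z) = 1/(2*X)
s(U, p) = -3 (s(U, p) = 0 - 3 = -3)
m(Z) = -3 + Z (m(Z) = Z - 3 = -3 + Z)
(-109 + m(v(-3, Y(2))))² = (-109 + (-3 + (½)/(-3)))² = (-109 + (-3 + (½)*(-⅓)))² = (-109 + (-3 - ⅙))² = (-109 - 19/6)² = (-673/6)² = 452929/36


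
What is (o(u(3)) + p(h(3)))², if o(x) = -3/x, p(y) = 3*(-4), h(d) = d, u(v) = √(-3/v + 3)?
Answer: 297/2 + 36*√2 ≈ 199.41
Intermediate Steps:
u(v) = √(3 - 3/v)
p(y) = -12
(o(u(3)) + p(h(3)))² = (-3/√(3 - 3/3) - 12)² = (-3/√(3 - 3*⅓) - 12)² = (-3/√(3 - 1) - 12)² = (-3*√2/2 - 12)² = (-12 - 3*√2/2)²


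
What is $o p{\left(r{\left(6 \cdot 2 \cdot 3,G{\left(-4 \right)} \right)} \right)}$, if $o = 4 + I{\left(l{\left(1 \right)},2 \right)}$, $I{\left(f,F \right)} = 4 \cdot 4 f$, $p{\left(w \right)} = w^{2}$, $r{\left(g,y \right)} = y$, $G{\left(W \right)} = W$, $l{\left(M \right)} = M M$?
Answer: $320$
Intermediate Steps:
$l{\left(M \right)} = M^{2}$
$I{\left(f,F \right)} = 16 f$
$o = 20$ ($o = 4 + 16 \cdot 1^{2} = 4 + 16 \cdot 1 = 4 + 16 = 20$)
$o p{\left(r{\left(6 \cdot 2 \cdot 3,G{\left(-4 \right)} \right)} \right)} = 20 \left(-4\right)^{2} = 20 \cdot 16 = 320$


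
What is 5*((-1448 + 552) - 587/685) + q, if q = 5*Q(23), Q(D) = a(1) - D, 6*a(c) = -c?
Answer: -3781297/822 ≈ -4600.1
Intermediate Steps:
a(c) = -c/6 (a(c) = (-c)/6 = -c/6)
Q(D) = -1/6 - D (Q(D) = -1/6*1 - D = -1/6 - D)
q = -695/6 (q = 5*(-1/6 - 1*23) = 5*(-1/6 - 23) = 5*(-139/6) = -695/6 ≈ -115.83)
5*((-1448 + 552) - 587/685) + q = 5*((-1448 + 552) - 587/685) - 695/6 = 5*(-896 - 587*1/685) - 695/6 = 5*(-896 - 587/685) - 695/6 = 5*(-614347/685) - 695/6 = -614347/137 - 695/6 = -3781297/822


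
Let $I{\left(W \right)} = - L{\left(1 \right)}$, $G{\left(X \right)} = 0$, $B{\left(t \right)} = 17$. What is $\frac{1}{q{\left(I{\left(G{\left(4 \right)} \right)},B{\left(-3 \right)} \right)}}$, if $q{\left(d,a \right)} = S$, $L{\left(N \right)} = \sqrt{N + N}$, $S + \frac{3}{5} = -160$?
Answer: $- \frac{5}{803} \approx -0.0062267$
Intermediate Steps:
$S = - \frac{803}{5}$ ($S = - \frac{3}{5} - 160 = - \frac{803}{5} \approx -160.6$)
$L{\left(N \right)} = \sqrt{2} \sqrt{N}$ ($L{\left(N \right)} = \sqrt{2 N} = \sqrt{2} \sqrt{N}$)
$I{\left(W \right)} = - \sqrt{2}$ ($I{\left(W \right)} = - \sqrt{2} \sqrt{1} = - \sqrt{2} \cdot 1 = - \sqrt{2}$)
$q{\left(d,a \right)} = - \frac{803}{5}$
$\frac{1}{q{\left(I{\left(G{\left(4 \right)} \right)},B{\left(-3 \right)} \right)}} = \frac{1}{- \frac{803}{5}} = - \frac{5}{803}$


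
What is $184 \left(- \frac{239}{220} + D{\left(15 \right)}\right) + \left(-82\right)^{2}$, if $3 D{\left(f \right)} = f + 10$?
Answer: $\frac{1329478}{165} \approx 8057.4$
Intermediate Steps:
$D{\left(f \right)} = \frac{10}{3} + \frac{f}{3}$ ($D{\left(f \right)} = \frac{f + 10}{3} = \frac{10 + f}{3} = \frac{10}{3} + \frac{f}{3}$)
$184 \left(- \frac{239}{220} + D{\left(15 \right)}\right) + \left(-82\right)^{2} = 184 \left(- \frac{239}{220} + \left(\frac{10}{3} + \frac{1}{3} \cdot 15\right)\right) + \left(-82\right)^{2} = 184 \left(\left(-239\right) \frac{1}{220} + \left(\frac{10}{3} + 5\right)\right) + 6724 = 184 \left(- \frac{239}{220} + \frac{25}{3}\right) + 6724 = 184 \cdot \frac{4783}{660} + 6724 = \frac{220018}{165} + 6724 = \frac{1329478}{165}$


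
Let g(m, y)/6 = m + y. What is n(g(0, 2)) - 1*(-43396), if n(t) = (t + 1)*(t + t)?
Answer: 43708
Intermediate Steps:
g(m, y) = 6*m + 6*y (g(m, y) = 6*(m + y) = 6*m + 6*y)
n(t) = 2*t*(1 + t) (n(t) = (1 + t)*(2*t) = 2*t*(1 + t))
n(g(0, 2)) - 1*(-43396) = 2*(6*0 + 6*2)*(1 + (6*0 + 6*2)) - 1*(-43396) = 2*(0 + 12)*(1 + (0 + 12)) + 43396 = 2*12*(1 + 12) + 43396 = 2*12*13 + 43396 = 312 + 43396 = 43708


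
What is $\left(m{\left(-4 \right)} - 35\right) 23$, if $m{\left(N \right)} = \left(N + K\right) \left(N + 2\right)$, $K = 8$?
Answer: $-989$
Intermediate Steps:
$m{\left(N \right)} = \left(2 + N\right) \left(8 + N\right)$ ($m{\left(N \right)} = \left(N + 8\right) \left(N + 2\right) = \left(8 + N\right) \left(2 + N\right) = \left(2 + N\right) \left(8 + N\right)$)
$\left(m{\left(-4 \right)} - 35\right) 23 = \left(\left(16 + \left(-4\right)^{2} + 10 \left(-4\right)\right) - 35\right) 23 = \left(\left(16 + 16 - 40\right) - 35\right) 23 = \left(-8 - 35\right) 23 = \left(-43\right) 23 = -989$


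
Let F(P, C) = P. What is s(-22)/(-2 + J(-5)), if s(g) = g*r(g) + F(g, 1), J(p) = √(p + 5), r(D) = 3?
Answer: 44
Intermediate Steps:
J(p) = √(5 + p)
s(g) = 4*g (s(g) = g*3 + g = 3*g + g = 4*g)
s(-22)/(-2 + J(-5)) = (4*(-22))/(-2 + √(5 - 5)) = -88/(-2 + √0) = -88/(-2 + 0) = -88/(-2) = -88*(-½) = 44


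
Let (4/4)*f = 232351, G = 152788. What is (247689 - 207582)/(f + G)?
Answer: 40107/385139 ≈ 0.10414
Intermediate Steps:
f = 232351
(247689 - 207582)/(f + G) = (247689 - 207582)/(232351 + 152788) = 40107/385139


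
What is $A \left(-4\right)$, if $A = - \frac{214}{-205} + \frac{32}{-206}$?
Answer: $- \frac{75048}{21115} \approx -3.5542$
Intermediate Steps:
$A = \frac{18762}{21115}$ ($A = \left(-214\right) \left(- \frac{1}{205}\right) + 32 \left(- \frac{1}{206}\right) = \frac{214}{205} - \frac{16}{103} = \frac{18762}{21115} \approx 0.88856$)
$A \left(-4\right) = \frac{18762}{21115} \left(-4\right) = - \frac{75048}{21115}$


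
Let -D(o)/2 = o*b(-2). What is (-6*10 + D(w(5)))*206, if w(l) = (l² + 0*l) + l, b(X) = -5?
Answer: 49440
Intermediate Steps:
w(l) = l + l² (w(l) = (l² + 0) + l = l² + l = l + l²)
D(o) = 10*o (D(o) = -2*o*(-5) = -(-10)*o = 10*o)
(-6*10 + D(w(5)))*206 = (-6*10 + 10*(5*(1 + 5)))*206 = (-60 + 10*(5*6))*206 = (-60 + 10*30)*206 = (-60 + 300)*206 = 240*206 = 49440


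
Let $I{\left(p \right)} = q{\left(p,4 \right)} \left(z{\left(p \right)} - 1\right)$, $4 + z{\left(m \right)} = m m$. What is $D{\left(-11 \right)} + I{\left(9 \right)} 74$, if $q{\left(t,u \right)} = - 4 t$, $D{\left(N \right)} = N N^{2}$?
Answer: $-203795$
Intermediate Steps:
$D{\left(N \right)} = N^{3}$
$z{\left(m \right)} = -4 + m^{2}$ ($z{\left(m \right)} = -4 + m m = -4 + m^{2}$)
$I{\left(p \right)} = - 4 p \left(-5 + p^{2}\right)$ ($I{\left(p \right)} = - 4 p \left(\left(-4 + p^{2}\right) - 1\right) = - 4 p \left(-5 + p^{2}\right)$)
$D{\left(-11 \right)} + I{\left(9 \right)} 74 = \left(-11\right)^{3} + 4 \cdot 9 \left(5 - 9^{2}\right) 74 = -1331 + 4 \cdot 9 \left(5 - 81\right) 74 = -1331 + 4 \cdot 9 \left(-76\right) 74 = -1331 - 202464 = -203795$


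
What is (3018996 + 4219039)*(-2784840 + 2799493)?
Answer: 106058926855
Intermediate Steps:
(3018996 + 4219039)*(-2784840 + 2799493) = 7238035*14653 = 106058926855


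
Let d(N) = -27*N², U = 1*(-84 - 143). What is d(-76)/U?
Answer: 155952/227 ≈ 687.01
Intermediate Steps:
U = -227 (U = 1*(-227) = -227)
d(-76)/U = -27*(-76)²/(-227) = -27*5776*(-1/227) = -155952*(-1/227) = 155952/227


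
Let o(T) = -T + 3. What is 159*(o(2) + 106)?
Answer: 17013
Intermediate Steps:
o(T) = 3 - T
159*(o(2) + 106) = 159*((3 - 1*2) + 106) = 159*((3 - 2) + 106) = 159*(1 + 106) = 159*107 = 17013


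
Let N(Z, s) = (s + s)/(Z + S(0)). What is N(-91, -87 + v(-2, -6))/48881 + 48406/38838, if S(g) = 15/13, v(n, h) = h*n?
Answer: 690929969837/554344561176 ≈ 1.2464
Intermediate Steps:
S(g) = 15/13 (S(g) = 15*(1/13) = 15/13)
N(Z, s) = 2*s/(15/13 + Z) (N(Z, s) = (s + s)/(Z + 15/13) = (2*s)/(15/13 + Z) = 2*s/(15/13 + Z))
N(-91, -87 + v(-2, -6))/48881 + 48406/38838 = (26*(-87 - 6*(-2))/(15 + 13*(-91)))/48881 + 48406/38838 = (26*(-87 + 12)/(15 - 1183))*(1/48881) + 48406*(1/38838) = (26*(-75)/(-1168))*(1/48881) + 24203/19419 = (26*(-75)*(-1/1168))*(1/48881) + 24203/19419 = (975/584)*(1/48881) + 24203/19419 = 975/28546504 + 24203/19419 = 690929969837/554344561176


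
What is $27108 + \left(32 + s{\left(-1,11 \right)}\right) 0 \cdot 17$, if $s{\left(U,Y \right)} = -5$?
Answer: $27108$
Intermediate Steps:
$27108 + \left(32 + s{\left(-1,11 \right)}\right) 0 \cdot 17 = 27108 + \left(32 - 5\right) 0 \cdot 17 = 27108 + 27 \cdot 0 = 27108 + 0 = 27108$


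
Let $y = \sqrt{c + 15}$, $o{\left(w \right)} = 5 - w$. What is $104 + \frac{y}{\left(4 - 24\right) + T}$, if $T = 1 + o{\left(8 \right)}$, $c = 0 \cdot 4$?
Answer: $104 - \frac{\sqrt{15}}{22} \approx 103.82$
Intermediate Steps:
$c = 0$
$T = -2$ ($T = 1 + \left(5 - 8\right) = 1 - 3 = -2$)
$y = \sqrt{15}$ ($y = \sqrt{0 + 15} = \sqrt{15} \approx 3.873$)
$104 + \frac{y}{\left(4 - 24\right) + T} = 104 + \frac{\sqrt{15}}{\left(4 - 24\right) - 2} = 104 + \frac{\sqrt{15}}{-20 - 2} = 104 + \frac{\sqrt{15}}{-22} = 104 + \sqrt{15} \left(- \frac{1}{22}\right) = 104 - \frac{\sqrt{15}}{22}$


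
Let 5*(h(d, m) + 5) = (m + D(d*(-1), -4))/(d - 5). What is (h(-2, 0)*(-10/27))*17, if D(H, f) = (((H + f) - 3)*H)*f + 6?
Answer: 7514/189 ≈ 39.757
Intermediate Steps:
D(H, f) = 6 + H*f*(-3 + H + f) (D(H, f) = ((-3 + H + f)*H)*f + 6 = (H*(-3 + H + f))*f + 6 = H*f*(-3 + H + f) + 6 = 6 + H*f*(-3 + H + f))
h(d, m) = -5 + (6 + m - 28*d - 4*d²)/(5*(-5 + d)) (h(d, m) = -5 + ((m + (6 + (d*(-1))*(-4)² - 4*d² - 3*d*(-1)*(-4)))/(d - 5))/5 = -5 + ((m + (6 - d*16 - 4*d² - 3*(-d)*(-4)))/(-5 + d))/5 = -5 + ((m + (6 - 16*d - 4*d² - 12*d))/(-5 + d))/5 = -5 + ((m + (6 - 28*d - 4*d²))/(-5 + d))/5 = -5 + ((6 + m - 28*d - 4*d²)/(-5 + d))/5 = -5 + (6 + m - 28*d - 4*d²)/(5*(-5 + d)))
(h(-2, 0)*(-10/27))*17 = (((131 + 0 - 53*(-2) - 4*(-2)²)/(5*(-5 - 2)))*(-10/27))*17 = (((⅕)*(131 + 0 + 106 - 4*4)/(-7))*(-10*1/27))*17 = (((⅕)*(-⅐)*(131 + 0 + 106 - 16))*(-10/27))*17 = (((⅕)*(-⅐)*221)*(-10/27))*17 = -221/35*(-10/27)*17 = (442/189)*17 = 7514/189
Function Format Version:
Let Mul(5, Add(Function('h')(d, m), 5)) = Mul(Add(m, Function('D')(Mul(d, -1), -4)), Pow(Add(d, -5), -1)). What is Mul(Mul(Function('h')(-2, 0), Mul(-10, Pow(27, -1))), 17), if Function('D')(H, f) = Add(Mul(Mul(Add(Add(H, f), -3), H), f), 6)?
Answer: Rational(7514, 189) ≈ 39.757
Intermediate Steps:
Function('D')(H, f) = Add(6, Mul(H, f, Add(-3, H, f))) (Function('D')(H, f) = Add(Mul(Mul(Add(-3, H, f), H), f), 6) = Add(Mul(Mul(H, Add(-3, H, f)), f), 6) = Add(Mul(H, f, Add(-3, H, f)), 6) = Add(6, Mul(H, f, Add(-3, H, f))))
Function('h')(d, m) = Add(-5, Mul(Rational(1, 5), Pow(Add(-5, d), -1), Add(6, m, Mul(-28, d), Mul(-4, Pow(d, 2))))) (Function('h')(d, m) = Add(-5, Mul(Rational(1, 5), Mul(Add(m, Add(6, Mul(Mul(d, -1), Pow(-4, 2)), Mul(-4, Pow(Mul(d, -1), 2)), Mul(-3, Mul(d, -1), -4))), Pow(Add(d, -5), -1)))) = Add(-5, Mul(Rational(1, 5), Mul(Add(m, Add(6, Mul(Mul(-1, d), 16), Mul(-4, Pow(Mul(-1, d), 2)), Mul(-3, Mul(-1, d), -4))), Pow(Add(-5, d), -1)))) = Add(-5, Mul(Rational(1, 5), Mul(Add(m, Add(6, Mul(-16, d), Mul(-4, Pow(d, 2)), Mul(-12, d))), Pow(Add(-5, d), -1)))) = Add(-5, Mul(Rational(1, 5), Mul(Add(m, Add(6, Mul(-28, d), Mul(-4, Pow(d, 2)))), Pow(Add(-5, d), -1)))) = Add(-5, Mul(Rational(1, 5), Mul(Add(6, m, Mul(-28, d), Mul(-4, Pow(d, 2))), Pow(Add(-5, d), -1)))) = Add(-5, Mul(Rational(1, 5), Mul(Pow(Add(-5, d), -1), Add(6, m, Mul(-28, d), Mul(-4, Pow(d, 2)))))) = Add(-5, Mul(Rational(1, 5), Pow(Add(-5, d), -1), Add(6, m, Mul(-28, d), Mul(-4, Pow(d, 2))))))
Mul(Mul(Function('h')(-2, 0), Mul(-10, Pow(27, -1))), 17) = Mul(Mul(Mul(Rational(1, 5), Pow(Add(-5, -2), -1), Add(131, 0, Mul(-53, -2), Mul(-4, Pow(-2, 2)))), Mul(-10, Pow(27, -1))), 17) = Mul(Mul(Mul(Rational(1, 5), Pow(-7, -1), Add(131, 0, 106, Mul(-4, 4))), Mul(-10, Rational(1, 27))), 17) = Mul(Mul(Mul(Rational(1, 5), Rational(-1, 7), Add(131, 0, 106, -16)), Rational(-10, 27)), 17) = Mul(Mul(Mul(Rational(1, 5), Rational(-1, 7), 221), Rational(-10, 27)), 17) = Mul(Mul(Rational(-221, 35), Rational(-10, 27)), 17) = Mul(Rational(442, 189), 17) = Rational(7514, 189)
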